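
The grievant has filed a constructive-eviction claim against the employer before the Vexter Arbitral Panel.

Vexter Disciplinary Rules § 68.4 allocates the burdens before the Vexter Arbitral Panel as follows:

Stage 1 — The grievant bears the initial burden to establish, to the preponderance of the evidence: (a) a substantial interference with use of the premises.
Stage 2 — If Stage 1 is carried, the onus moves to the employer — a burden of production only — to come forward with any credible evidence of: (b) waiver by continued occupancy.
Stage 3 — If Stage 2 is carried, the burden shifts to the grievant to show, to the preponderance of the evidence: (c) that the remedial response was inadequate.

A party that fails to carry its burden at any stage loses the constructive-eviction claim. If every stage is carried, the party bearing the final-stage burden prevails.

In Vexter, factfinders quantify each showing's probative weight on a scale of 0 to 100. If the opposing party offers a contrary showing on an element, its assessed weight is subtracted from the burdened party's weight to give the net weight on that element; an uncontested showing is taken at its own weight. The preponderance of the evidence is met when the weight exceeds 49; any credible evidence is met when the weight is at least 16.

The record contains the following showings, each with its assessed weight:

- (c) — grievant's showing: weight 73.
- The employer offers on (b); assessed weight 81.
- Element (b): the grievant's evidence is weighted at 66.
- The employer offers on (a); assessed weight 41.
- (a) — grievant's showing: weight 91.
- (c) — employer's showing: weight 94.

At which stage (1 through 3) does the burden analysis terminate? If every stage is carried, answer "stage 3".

stage 2

Stage 1 (grievant, the preponderance of the evidence, weight exceeds 49): (a) net 91−41=50 > 49 — meets.
  All elements met. The burden passes to the employer.
Stage 2 (employer, any credible evidence, weight is at least 16): (b) net 81−66=15 < 16 — fails.
  Stage 2 not carried; the employer fails its burden.
The analysis ends at Stage 2; the grievant prevails.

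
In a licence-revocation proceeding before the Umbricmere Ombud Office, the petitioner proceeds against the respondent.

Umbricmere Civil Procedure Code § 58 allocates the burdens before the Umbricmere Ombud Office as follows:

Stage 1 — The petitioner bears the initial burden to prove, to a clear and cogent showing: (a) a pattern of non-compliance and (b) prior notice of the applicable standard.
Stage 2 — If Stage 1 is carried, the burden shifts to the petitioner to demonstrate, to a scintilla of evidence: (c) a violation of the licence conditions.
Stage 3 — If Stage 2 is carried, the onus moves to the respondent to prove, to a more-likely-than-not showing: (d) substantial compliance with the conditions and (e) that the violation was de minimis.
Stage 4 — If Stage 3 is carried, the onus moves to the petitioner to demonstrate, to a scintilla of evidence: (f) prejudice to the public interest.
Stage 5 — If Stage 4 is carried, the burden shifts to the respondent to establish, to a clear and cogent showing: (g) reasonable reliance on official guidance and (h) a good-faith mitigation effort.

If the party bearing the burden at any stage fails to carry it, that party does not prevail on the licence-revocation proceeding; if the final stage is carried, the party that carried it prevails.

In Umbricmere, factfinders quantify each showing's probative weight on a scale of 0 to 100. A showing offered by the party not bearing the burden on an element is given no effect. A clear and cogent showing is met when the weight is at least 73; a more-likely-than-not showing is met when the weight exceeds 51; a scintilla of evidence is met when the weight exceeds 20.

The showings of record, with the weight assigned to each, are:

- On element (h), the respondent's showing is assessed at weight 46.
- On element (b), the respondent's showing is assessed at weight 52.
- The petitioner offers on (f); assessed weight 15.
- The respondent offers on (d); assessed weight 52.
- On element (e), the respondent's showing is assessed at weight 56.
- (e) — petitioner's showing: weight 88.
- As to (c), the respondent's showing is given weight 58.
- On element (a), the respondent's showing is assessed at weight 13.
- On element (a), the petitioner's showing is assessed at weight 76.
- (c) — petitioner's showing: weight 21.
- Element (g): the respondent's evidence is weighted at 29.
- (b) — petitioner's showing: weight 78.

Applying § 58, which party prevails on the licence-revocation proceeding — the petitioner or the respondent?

respondent

At Stage 1 the petitioner must meet a clear and cogent showing (weight is at least 73): on (a) the weight is 76 (the respondent's 13 is given no effect), which does reach 73, so (a) meets the standard; on (b) the weight is 78 (the respondent's 52 is given no effect), which does reach 73, so (b) meets the standard.
  Stage 1 is satisfied; the petitioner continues to bear the burden.
At Stage 2 the petitioner must meet a scintilla of evidence (weight exceeds 20): on (c) the weight is 21 (the respondent's 58 is given no effect), which does exceed 20, so (c) meets the standard.
  Stage 2 carried; the burden shifts to the respondent.
At Stage 3 the respondent must meet a more-likely-than-not showing (weight exceeds 51): on (d) the weight is 52, > 51, so (d) meets the standard; on (e) the weight is 56 (the petitioner's 88 is given no effect), > 51, so (e) meets the standard.
  The respondent carries Stage 3; the petitioner now bears the burden.
At Stage 4 the petitioner must meet a scintilla of evidence (weight exceeds 20): on (f) the weight is 15, ≤ 20, so (f) does not meet the standard.
  Not every element is met, so the petitioner fails to carry Stage 4.
The respondent prevails.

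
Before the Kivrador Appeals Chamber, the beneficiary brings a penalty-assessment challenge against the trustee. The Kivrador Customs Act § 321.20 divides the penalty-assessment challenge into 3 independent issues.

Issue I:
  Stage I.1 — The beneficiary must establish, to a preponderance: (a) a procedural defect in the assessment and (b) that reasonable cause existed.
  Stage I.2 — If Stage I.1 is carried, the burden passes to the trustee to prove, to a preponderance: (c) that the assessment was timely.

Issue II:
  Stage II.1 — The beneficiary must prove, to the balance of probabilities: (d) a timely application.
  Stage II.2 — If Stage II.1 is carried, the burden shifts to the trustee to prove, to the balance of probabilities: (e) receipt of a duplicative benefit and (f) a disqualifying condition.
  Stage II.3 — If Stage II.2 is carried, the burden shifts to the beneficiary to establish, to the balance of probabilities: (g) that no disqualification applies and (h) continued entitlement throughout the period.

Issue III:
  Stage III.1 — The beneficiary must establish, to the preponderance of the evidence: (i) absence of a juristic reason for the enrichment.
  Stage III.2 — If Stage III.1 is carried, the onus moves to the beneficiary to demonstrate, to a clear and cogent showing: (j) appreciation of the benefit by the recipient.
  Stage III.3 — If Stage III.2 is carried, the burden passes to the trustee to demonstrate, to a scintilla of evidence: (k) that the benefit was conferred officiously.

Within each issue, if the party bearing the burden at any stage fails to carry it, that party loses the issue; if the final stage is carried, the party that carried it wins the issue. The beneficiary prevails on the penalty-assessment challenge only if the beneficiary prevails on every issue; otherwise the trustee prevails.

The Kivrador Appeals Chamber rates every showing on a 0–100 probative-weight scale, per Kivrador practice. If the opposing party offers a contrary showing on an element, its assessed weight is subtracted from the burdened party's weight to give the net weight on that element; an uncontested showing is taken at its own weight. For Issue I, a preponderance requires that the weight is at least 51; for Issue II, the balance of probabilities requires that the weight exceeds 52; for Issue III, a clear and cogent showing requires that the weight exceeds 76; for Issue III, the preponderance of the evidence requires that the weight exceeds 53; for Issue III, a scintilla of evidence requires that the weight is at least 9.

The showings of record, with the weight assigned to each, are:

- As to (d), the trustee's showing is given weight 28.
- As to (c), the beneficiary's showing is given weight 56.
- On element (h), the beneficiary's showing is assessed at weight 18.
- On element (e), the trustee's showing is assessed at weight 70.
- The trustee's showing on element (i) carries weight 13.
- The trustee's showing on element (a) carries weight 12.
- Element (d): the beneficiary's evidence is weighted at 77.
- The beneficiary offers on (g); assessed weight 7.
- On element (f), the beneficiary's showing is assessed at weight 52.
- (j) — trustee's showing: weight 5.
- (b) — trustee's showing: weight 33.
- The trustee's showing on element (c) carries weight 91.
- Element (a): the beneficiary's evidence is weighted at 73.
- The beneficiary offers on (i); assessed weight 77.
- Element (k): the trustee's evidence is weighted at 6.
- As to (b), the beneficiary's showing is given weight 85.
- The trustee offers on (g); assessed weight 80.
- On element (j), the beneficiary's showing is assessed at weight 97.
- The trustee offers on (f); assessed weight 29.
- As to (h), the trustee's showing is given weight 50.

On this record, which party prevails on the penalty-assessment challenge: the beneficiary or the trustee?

trustee

— Issue I —
Stage I.1 — burden on beneficiary; standard: a preponderance (weight is at least 51).
    (a): 73 − 12 = 61 ≥ 51 [met]
    (b): 85 − 33 = 52 ≥ 51 [met]
  The beneficiary carries Stage I.1; the trustee now bears the burden.
Stage I.2 — burden on trustee; standard: a preponderance (weight is at least 51).
    (c): 91 − 56 = 35 < 51 [not met]
  Stage I.2 not carried; the trustee fails its burden.
The analysis ends at Stage I.2; the beneficiary prevails on this issue.
— Issue II —
Stage II.1 (beneficiary, the balance of probabilities, weight exceeds 52): (d) net 77−28=49 ≤ 52 — fails.
  The beneficiary does not carry Stage II.1.
So the trustee prevails on this issue.
— Issue III —
At Stage III.1 the beneficiary must meet the preponderance of the evidence (weight exceeds 53): on (i) the weight is 77 less the opposing 13 gives net 64, > 53, so (i) meets the standard.
  All elements met. The beneficiary retains the burden for Stage III.2.
At Stage III.2 the beneficiary must meet a clear and cogent showing (weight exceeds 76): on (j) the weight is 97 less the opposing 5 gives net 92, > 76, so (j) meets the standard.
  All elements met. The burden passes to the trustee.
At Stage III.3 the trustee must meet a scintilla of evidence (weight is at least 9): on (k) the weight is 6, which does not reach 9, so (k) does not meet the standard.
  Not every element is met, so the trustee fails to carry Stage III.3.
The analysis ends at Stage III.3; the beneficiary prevails on this issue.
Per-issue: Issue I → beneficiary; Issue II → trustee; Issue III → beneficiary. The beneficiary must prevail on every issue; overall, the trustee prevails.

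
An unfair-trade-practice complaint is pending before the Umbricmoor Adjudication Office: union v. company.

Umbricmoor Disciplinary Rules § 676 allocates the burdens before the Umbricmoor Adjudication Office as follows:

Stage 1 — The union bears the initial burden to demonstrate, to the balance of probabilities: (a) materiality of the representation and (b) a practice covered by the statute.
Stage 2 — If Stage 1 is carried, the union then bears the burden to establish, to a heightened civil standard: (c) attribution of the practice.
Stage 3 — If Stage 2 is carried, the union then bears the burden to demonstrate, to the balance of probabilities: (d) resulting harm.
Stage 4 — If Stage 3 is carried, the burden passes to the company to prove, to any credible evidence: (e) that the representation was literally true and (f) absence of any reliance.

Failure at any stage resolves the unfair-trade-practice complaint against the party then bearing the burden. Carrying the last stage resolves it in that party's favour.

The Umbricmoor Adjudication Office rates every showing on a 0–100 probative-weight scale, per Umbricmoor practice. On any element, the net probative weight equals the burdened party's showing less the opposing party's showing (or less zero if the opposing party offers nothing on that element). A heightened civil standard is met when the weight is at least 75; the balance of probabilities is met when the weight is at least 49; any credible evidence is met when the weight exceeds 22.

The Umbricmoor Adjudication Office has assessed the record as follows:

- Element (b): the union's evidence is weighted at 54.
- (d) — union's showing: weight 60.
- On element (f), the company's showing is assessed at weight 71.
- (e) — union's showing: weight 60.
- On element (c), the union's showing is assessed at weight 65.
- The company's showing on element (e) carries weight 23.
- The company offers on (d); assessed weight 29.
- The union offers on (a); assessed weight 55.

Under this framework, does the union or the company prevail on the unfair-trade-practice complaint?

company

Stage 1 (union, the balance of probabilities, weight is at least 49): (a) 55 ≥ 49 — meets; (b) 54 ≥ 49 — meets.
  All elements met. The union retains the burden for Stage 2.
Stage 2 (union, a heightened civil standard, weight is at least 75): (c) 65 < 75 — fails.
  Not every element is met, so the union fails to carry Stage 2.
The company prevails.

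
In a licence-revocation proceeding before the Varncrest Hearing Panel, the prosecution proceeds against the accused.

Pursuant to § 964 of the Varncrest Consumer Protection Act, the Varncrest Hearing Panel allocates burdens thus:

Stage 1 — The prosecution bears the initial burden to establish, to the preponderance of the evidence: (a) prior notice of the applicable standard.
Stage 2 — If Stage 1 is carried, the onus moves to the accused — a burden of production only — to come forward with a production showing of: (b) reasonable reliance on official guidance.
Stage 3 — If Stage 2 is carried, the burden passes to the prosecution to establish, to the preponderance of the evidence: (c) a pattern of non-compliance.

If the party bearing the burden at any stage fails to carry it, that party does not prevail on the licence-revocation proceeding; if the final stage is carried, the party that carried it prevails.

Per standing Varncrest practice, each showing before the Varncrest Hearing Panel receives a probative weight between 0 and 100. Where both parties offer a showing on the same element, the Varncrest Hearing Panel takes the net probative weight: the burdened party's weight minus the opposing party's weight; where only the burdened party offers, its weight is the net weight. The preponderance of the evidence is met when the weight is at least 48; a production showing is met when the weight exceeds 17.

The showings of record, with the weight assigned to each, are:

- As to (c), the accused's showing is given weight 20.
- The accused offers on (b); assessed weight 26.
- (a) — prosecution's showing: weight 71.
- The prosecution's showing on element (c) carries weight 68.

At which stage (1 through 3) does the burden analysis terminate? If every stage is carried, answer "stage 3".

stage 3

Stage 1 — burden on prosecution; standard: the preponderance of the evidence (weight is at least 48).
    (a): 71 ≥ 48 [met]
  Stage 1 is satisfied; the onus moves to the accused.
Stage 2 — burden on accused; standard: a production showing (weight exceeds 17).
    (b): 26 > 17 [met]
  All elements met. The burden passes to the prosecution.
Stage 3 — burden on prosecution; standard: the preponderance of the evidence (weight is at least 48).
    (c): 68 − 20 = 48 ≥ 48 [met]
  Stage 3 carried; the final stage is satisfied.
Every stage carried; the prosecution prevails.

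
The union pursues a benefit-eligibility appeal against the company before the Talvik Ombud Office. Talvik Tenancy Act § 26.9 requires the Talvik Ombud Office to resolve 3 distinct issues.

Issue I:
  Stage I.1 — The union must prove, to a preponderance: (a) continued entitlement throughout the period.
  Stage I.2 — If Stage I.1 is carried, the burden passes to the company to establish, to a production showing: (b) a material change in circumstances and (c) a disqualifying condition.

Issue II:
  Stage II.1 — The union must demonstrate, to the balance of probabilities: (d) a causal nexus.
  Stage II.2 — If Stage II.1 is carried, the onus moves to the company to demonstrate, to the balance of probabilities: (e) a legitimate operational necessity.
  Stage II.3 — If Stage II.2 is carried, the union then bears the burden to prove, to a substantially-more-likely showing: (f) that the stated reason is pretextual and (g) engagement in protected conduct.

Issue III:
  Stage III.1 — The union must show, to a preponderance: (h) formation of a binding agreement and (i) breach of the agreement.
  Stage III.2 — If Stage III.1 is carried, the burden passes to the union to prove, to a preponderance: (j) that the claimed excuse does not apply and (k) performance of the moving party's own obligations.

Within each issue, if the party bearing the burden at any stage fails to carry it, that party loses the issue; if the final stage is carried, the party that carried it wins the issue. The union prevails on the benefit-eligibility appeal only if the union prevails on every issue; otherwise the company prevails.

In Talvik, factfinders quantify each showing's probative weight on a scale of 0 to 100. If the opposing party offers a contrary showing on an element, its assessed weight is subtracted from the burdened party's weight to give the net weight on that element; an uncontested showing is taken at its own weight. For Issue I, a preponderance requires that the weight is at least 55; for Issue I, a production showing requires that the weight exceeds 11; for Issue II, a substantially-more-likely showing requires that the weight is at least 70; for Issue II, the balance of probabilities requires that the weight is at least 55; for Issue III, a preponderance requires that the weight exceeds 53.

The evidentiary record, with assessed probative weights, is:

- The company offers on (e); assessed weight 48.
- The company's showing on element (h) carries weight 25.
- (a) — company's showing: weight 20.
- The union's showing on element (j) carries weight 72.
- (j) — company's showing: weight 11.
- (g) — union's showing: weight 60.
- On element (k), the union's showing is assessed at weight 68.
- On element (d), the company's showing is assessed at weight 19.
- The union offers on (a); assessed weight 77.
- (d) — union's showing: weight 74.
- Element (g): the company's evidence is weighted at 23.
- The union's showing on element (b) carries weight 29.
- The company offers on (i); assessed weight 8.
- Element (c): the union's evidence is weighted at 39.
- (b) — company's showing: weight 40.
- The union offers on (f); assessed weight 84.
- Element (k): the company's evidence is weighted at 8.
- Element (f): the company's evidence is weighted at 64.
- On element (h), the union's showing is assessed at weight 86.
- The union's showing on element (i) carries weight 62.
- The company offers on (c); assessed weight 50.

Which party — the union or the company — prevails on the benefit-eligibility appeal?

union

— Issue I —
Stage I.1 (union, a preponderance, weight is at least 55): (a) net 77−20=57 ≥ 55 — meets.
  Stage I.1 is satisfied; the onus moves to the company.
Stage I.2 (company, a production showing, weight exceeds 11): (b) net 40−29=11 ≤ 11 — fails; (c) net 50−39=11 ≤ 11 — fails.
  Stage I.2 not carried; the company fails its burden.
The union prevails on this issue.
— Issue II —
Stage II.1 — burden on union; standard: the balance of probabilities (weight is at least 55).
    (d): 74 − 19 = 55 ≥ 55 [met]
  Stage II.1 carried; the burden shifts to the company.
Stage II.2 — burden on company; standard: the balance of probabilities (weight is at least 55).
    (e): 48 < 55 [not met]
  Not every element is met, so the company fails to carry Stage II.2.
So the union prevails on this issue.
— Issue III —
At Stage III.1 the union must meet a preponderance (weight exceeds 53): on (h) the weight is 86 less the opposing 25 gives net 61, > 53, so (h) meets the standard; on (i) the weight is 62 less the opposing 8 gives net 54, which does exceed 53, so (i) meets the standard.
  Stage III.1 carried; the burden remains with the union.
At Stage III.2 the union must meet a preponderance (weight exceeds 53): on (j) the weight is 72 less the opposing 11 gives net 61, > 53, so (j) meets the standard; on (k) the weight is 68 less the opposing 8 gives net 60, > 53, so (k) meets the standard.
  All elements met at the final stage.
Every stage carried; the union prevails on this issue.
Per-issue: Issue I → union; Issue II → union; Issue III → union. The union must prevail on every issue; overall, the union prevails.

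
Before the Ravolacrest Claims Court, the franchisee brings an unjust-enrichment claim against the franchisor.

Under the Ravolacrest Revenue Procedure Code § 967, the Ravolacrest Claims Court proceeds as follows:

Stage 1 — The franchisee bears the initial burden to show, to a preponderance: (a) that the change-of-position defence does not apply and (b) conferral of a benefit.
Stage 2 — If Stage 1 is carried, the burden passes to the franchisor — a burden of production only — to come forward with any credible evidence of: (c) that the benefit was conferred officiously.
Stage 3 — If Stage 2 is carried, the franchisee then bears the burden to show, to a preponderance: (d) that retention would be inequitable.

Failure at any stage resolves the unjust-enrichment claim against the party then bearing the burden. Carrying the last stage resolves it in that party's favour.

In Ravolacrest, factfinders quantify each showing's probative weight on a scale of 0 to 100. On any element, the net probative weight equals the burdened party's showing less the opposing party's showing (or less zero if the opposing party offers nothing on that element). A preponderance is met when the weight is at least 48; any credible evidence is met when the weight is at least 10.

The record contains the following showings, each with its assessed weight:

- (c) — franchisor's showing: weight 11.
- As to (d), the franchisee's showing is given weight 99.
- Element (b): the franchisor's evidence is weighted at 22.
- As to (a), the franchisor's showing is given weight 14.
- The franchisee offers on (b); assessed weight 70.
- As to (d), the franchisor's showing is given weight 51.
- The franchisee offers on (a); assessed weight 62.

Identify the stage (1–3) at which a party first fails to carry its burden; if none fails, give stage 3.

stage 3

Stage 1 — burden on franchisee; standard: a preponderance (weight is at least 48).
    (a): 62 − 14 = 48 ≥ 48 [met]
    (b): 70 − 22 = 48 ≥ 48 [met]
  Stage 1 is satisfied; the onus moves to the franchisor.
Stage 2 — burden on franchisor; standard: any credible evidence (weight is at least 10).
    (c): 11 ≥ 10 [met]
  Stage 2 is satisfied; the onus moves to the franchisee.
Stage 3 — burden on franchisee; standard: a preponderance (weight is at least 48).
    (d): 99 − 51 = 48 ≥ 48 [met]
  Stage 3 carried; the final stage is satisfied.
All stages carried — the franchisee prevails.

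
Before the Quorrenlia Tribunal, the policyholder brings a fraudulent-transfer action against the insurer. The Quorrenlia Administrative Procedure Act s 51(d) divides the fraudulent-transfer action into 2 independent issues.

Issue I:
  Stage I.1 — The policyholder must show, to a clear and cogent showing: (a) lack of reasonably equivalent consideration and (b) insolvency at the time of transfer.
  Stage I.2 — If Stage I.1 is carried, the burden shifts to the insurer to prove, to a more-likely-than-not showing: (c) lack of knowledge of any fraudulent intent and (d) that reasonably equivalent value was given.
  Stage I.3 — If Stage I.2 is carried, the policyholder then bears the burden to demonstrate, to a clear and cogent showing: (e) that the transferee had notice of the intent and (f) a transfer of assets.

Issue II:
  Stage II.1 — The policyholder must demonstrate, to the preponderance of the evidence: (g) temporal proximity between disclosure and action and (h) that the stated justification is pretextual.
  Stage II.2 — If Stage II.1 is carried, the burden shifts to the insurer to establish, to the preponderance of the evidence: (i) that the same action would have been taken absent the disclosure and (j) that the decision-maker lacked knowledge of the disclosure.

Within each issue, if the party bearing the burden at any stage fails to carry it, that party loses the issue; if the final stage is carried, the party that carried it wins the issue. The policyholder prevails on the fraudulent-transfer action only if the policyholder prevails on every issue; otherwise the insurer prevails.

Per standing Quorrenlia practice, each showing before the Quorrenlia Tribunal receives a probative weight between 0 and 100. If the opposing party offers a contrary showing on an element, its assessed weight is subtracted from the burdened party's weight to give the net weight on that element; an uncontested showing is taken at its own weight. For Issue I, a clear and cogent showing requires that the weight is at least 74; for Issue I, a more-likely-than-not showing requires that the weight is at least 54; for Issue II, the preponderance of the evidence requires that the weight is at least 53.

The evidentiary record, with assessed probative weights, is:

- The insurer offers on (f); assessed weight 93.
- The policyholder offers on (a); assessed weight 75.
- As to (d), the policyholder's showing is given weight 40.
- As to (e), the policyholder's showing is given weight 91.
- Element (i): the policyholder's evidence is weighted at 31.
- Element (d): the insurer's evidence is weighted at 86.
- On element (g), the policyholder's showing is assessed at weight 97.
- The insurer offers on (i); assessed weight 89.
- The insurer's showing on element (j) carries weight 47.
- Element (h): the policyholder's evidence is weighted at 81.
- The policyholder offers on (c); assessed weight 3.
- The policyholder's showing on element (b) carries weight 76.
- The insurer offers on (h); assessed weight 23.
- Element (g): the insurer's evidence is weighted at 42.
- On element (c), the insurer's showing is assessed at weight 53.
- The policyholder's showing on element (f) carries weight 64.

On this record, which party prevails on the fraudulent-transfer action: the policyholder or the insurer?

policyholder

— Issue I —
At Stage I.1 the policyholder must meet a clear and cogent showing (weight is at least 74): on (a) the weight is 75, ≥ 74, so (a) meets the standard; on (b) the weight is 76, ≥ 74, so (b) meets the standard.
  All elements met. The burden passes to the insurer.
At Stage I.2 the insurer must meet a more-likely-than-not showing (weight is at least 54): on (c) the weight is 53 less the opposing 3 gives net 50, < 54, so (c) does not meet the standard; on (d) the weight is 86 less the opposing 40 gives net 46, which does not reach 54, so (d) does not meet the standard.
  The insurer does not carry Stage I.2.
So the policyholder prevails on this issue.
— Issue II —
At Stage II.1 the policyholder must meet the preponderance of the evidence (weight is at least 53): on (g) the weight is 97 less the opposing 42 gives net 55, ≥ 53, so (g) meets the standard; on (h) the weight is 81 less the opposing 23 gives net 58, which does reach 53, so (h) meets the standard.
  The policyholder carries Stage II.1; the insurer now bears the burden.
At Stage II.2 the insurer must meet the preponderance of the evidence (weight is at least 53): on (i) the weight is 89 less the opposing 31 gives net 58, ≥ 53, so (i) meets the standard; on (j) the weight is 47, < 53, so (j) does not meet the standard.
  Stage II.2 not carried; the insurer fails its burden.
The analysis ends at Stage II.2; the policyholder prevails on this issue.
Per-issue: Issue I → policyholder; Issue II → policyholder. The policyholder must prevail on every issue; overall, the policyholder prevails.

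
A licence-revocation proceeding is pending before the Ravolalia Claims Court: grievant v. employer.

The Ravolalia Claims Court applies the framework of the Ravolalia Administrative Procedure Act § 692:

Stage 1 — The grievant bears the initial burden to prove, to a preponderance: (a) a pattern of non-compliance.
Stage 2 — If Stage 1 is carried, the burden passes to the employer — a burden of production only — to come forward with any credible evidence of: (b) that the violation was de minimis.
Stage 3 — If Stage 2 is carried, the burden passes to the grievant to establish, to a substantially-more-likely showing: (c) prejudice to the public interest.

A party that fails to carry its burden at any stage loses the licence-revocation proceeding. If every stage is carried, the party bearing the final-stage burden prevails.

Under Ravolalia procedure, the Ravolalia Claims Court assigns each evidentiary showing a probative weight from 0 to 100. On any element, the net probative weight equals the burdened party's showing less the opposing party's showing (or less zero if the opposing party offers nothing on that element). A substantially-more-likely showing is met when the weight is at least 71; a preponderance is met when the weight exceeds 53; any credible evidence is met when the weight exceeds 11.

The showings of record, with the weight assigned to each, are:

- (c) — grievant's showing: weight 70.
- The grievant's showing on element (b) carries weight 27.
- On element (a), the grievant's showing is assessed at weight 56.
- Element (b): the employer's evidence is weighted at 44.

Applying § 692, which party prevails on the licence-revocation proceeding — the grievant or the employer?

employer

At Stage 1 the grievant must meet a preponderance (weight exceeds 53): on (a) the weight is 56, > 53, so (a) meets the standard.
  Stage 1 is satisfied; the onus moves to the employer.
At Stage 2 the employer must meet any credible evidence (weight exceeds 11): on (b) the weight is 44 less the opposing 27 gives net 17, > 11, so (b) meets the standard.
  Stage 2 is satisfied; the onus moves to the grievant.
At Stage 3 the grievant must meet a substantially-more-likely showing (weight is at least 71): on (c) the weight is 70, which does not reach 71, so (c) does not meet the standard.
  Stage 3 not carried; the grievant fails its burden.
The employer prevails.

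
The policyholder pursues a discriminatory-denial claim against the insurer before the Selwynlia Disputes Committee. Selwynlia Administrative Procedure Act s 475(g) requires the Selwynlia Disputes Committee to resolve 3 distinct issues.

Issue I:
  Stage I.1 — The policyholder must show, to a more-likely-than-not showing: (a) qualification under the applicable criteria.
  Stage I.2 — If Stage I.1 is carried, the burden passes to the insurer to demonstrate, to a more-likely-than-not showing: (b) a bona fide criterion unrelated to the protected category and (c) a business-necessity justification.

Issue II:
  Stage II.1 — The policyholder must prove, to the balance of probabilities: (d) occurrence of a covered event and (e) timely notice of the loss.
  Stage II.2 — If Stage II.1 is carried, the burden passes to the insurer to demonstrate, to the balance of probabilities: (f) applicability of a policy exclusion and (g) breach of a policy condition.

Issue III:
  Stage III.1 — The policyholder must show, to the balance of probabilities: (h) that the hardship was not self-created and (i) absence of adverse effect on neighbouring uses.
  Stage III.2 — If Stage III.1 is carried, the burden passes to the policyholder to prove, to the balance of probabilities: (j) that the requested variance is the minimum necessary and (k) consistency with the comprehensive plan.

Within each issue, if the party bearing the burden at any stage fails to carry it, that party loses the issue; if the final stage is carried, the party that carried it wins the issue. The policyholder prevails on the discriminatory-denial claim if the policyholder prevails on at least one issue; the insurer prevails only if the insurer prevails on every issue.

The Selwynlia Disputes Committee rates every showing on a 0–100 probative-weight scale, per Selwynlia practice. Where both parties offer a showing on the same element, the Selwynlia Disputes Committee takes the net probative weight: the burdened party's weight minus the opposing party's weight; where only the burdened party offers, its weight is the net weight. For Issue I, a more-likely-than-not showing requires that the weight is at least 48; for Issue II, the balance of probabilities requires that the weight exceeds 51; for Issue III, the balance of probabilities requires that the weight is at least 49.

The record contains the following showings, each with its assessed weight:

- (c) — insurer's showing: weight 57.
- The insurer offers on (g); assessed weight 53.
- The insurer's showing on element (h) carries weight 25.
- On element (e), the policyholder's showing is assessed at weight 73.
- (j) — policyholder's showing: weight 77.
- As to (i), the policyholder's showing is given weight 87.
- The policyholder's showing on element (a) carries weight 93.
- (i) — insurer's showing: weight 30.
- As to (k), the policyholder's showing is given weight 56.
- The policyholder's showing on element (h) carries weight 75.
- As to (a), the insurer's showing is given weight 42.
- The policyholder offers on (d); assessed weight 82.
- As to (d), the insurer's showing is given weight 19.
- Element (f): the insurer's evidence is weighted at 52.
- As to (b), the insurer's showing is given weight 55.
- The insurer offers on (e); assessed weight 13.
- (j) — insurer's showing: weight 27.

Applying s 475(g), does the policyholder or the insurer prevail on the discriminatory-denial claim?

— Issue I —
At Stage I.1 the policyholder must meet a more-likely-than-not showing (weight is at least 48): on (a) the weight is 93 less the opposing 42 gives net 51, which does reach 48, so (a) meets the standard.
  Stage I.1 carried; the burden shifts to the insurer.
At Stage I.2 the insurer must meet a more-likely-than-not showing (weight is at least 48): on (b) the weight is 55, ≥ 48, so (b) meets the standard; on (c) the weight is 57, ≥ 48, so (c) meets the standard.
  Stage I.2 carried; the final stage is satisfied.
With every stage satisfied, the insurer prevails on this issue.
— Issue II —
Stage II.1 — burden on policyholder; standard: the balance of probabilities (weight exceeds 51).
    (d): 82 − 19 = 63 > 51 [met]
    (e): 73 − 13 = 60 > 51 [met]
  Stage II.1 is satisfied; the onus moves to the insurer.
Stage II.2 — burden on insurer; standard: the balance of probabilities (weight exceeds 51).
    (f): 52 > 51 [met]
    (g): 53 > 51 [met]
  Stage II.2 carried; the final stage is satisfied.
With every stage satisfied, the insurer prevails on this issue.
— Issue III —
Stage III.1 — burden on policyholder; standard: the balance of probabilities (weight is at least 49).
    (h): 75 − 25 = 50 ≥ 49 [met]
    (i): 87 − 30 = 57 ≥ 49 [met]
  Stage III.1 carried; the burden remains with the policyholder.
Stage III.2 — burden on policyholder; standard: the balance of probabilities (weight is at least 49).
    (j): 77 − 27 = 50 ≥ 49 [met]
    (k): 56 ≥ 49 [met]
  Stage III.2 carried; the final stage is satisfied.
Every stage carried; the policyholder prevails on this issue.
Per-issue: Issue I → insurer; Issue II → insurer; Issue III → policyholder. The policyholder must prevail on at least one issue; overall, the policyholder prevails.

policyholder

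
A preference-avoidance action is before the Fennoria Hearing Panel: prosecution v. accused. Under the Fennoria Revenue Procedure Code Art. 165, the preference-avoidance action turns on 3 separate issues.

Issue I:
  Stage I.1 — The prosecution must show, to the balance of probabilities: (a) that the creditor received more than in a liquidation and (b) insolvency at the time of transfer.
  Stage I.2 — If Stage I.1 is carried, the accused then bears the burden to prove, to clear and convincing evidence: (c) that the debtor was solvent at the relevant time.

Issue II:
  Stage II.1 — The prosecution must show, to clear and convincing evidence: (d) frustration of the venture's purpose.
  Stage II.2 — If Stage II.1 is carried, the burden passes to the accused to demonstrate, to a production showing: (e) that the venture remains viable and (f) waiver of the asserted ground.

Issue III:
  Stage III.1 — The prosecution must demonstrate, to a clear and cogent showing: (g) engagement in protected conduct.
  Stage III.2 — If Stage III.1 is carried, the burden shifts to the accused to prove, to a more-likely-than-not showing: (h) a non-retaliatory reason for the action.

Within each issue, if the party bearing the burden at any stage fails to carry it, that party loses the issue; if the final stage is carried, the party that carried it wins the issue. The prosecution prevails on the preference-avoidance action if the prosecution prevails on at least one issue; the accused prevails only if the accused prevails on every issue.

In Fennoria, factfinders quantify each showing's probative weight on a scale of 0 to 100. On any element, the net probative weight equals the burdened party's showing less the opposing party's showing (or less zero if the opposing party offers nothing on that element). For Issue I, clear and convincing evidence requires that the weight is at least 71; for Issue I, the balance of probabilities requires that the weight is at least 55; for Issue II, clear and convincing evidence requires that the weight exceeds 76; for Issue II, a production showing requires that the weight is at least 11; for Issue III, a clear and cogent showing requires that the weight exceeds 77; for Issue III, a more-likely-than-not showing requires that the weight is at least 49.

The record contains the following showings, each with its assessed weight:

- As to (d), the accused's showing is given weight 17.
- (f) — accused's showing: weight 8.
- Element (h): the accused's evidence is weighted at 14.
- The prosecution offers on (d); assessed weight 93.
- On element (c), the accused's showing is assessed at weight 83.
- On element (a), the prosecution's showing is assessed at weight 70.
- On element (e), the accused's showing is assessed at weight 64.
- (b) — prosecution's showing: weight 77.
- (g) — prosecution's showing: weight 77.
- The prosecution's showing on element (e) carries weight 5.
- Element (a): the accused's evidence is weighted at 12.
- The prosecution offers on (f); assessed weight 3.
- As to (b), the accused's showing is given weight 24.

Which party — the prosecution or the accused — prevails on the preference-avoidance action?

accused

— Issue I —
Stage I.1 (prosecution, the balance of probabilities, weight is at least 55): (a) net 70−12=58 ≥ 55 — meets; (b) net 77−24=53 < 55 — fails.
  Not every element is met, so the prosecution fails to carry Stage I.1.
So the accused prevails on this issue.
— Issue II —
At Stage II.1 the prosecution must meet clear and convincing evidence (weight exceeds 76): on (d) the weight is 93 less the opposing 17 gives net 76, ≤ 76, so (d) does not meet the standard.
  Stage II.1 not carried; the prosecution fails its burden.
The analysis ends at Stage II.1; the accused prevails on this issue.
— Issue III —
Stage III.1 — burden on prosecution; standard: a clear and cogent showing (weight exceeds 77).
    (g): 77 ≤ 77 [not met]
  Not every element is met, so the prosecution fails to carry Stage III.1.
So the accused prevails on this issue.
Per-issue: Issue I → accused; Issue II → accused; Issue III → accused. The prosecution must prevail on at least one issue; overall, the accused prevails.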